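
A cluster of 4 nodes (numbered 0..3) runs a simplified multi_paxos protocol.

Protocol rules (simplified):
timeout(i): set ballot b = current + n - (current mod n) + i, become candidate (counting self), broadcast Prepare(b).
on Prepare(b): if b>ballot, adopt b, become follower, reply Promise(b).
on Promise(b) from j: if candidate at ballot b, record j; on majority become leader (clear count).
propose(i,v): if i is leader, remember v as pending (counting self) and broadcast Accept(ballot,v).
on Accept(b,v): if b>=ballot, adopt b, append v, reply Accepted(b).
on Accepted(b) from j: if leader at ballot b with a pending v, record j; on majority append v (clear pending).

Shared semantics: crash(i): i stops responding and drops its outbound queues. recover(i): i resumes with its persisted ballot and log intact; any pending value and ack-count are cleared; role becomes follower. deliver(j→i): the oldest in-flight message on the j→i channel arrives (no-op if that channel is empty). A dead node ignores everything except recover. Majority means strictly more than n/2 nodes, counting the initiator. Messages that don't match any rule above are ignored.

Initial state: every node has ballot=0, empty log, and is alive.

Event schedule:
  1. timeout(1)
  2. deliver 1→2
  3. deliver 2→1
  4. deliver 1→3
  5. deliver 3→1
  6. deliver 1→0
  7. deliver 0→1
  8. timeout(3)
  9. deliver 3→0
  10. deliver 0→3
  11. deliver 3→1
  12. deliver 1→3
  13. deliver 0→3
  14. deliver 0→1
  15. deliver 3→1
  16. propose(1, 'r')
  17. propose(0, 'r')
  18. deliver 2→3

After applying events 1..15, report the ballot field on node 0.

[1] timeout(1) → N1(cand b5 [-])
[2] deliver 1→2 → N2(foll b5 [-])
[3] deliver 2→1 → ∅
[4] deliver 1→3 → N3(foll b5 [-])
[5] deliver 3→1 → N1(lead b5 [-])
[6] deliver 1→0 → N0(foll b5 [-])
[7] deliver 0→1 → ∅
[8] timeout(3) → N3(cand b11 [-])
[9] deliver 3→0 → N0(foll b11 [-])
[10] deliver 0→3 → ∅
[11] deliver 3→1 → N1(foll b11 [-])
[12] deliver 1→3 → N3(lead b11 [-])
[13] deliver 0→3 → ∅
[14] deliver 0→1 → ∅
[15] deliver 3→1 → ∅

11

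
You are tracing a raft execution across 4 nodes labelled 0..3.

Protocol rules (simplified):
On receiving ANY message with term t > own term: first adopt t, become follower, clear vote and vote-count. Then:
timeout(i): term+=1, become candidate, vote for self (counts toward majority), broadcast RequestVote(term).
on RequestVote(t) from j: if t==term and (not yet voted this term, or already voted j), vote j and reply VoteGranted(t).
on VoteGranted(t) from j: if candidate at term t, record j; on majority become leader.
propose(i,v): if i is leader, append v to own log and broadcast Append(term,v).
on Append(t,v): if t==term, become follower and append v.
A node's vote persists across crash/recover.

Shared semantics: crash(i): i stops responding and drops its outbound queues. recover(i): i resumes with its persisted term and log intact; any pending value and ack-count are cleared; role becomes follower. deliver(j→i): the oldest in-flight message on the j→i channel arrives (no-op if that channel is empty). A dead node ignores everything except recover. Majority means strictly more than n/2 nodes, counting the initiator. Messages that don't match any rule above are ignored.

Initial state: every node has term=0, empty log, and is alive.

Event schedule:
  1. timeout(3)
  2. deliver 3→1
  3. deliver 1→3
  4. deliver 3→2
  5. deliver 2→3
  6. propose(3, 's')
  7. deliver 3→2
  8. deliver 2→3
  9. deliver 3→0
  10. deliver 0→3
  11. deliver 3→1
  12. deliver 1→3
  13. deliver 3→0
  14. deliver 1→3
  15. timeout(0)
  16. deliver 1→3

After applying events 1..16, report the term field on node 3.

1

1. timeout(3):  <3:cand t1 ->
2. deliver 3→1:  <1:foll t1 ->
3. deliver 1→3:  nop
4. deliver 3→2:  <2:foll t1 ->
5. deliver 2→3:  <3:lead t1 ->
6. propose(3,'s'):  <3:lead t1 s>
7. deliver 3→2:  <2:foll t1 s>
8. deliver 2→3:  nop
9. deliver 3→0:  <0:foll t1 ->
10. deliver 0→3:  nop
11. deliver 3→1:  <1:foll t1 s>
12. deliver 1→3:  nop
13. deliver 3→0:  <0:foll t1 s>
14. deliver 1→3:  nop
15. timeout(0):  <0:cand t2 s>
16. deliver 1→3:  nop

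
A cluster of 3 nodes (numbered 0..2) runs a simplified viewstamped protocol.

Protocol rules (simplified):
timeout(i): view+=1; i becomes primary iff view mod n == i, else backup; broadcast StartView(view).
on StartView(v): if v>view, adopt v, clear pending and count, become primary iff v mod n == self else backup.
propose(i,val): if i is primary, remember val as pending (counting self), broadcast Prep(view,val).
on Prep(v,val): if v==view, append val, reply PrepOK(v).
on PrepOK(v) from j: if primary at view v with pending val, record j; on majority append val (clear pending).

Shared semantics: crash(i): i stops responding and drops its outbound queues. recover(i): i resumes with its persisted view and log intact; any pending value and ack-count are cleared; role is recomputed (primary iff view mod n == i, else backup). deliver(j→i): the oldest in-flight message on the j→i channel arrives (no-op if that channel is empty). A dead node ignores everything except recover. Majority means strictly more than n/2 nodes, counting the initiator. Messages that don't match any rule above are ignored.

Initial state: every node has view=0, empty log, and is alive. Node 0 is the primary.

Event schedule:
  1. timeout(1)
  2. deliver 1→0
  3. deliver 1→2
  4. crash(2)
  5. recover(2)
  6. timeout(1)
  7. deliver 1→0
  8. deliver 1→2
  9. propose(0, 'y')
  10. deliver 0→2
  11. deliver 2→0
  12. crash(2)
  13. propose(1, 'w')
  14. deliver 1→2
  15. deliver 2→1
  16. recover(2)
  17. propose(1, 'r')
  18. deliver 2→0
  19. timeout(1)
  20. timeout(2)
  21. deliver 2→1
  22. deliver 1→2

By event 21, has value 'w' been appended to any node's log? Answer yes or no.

e1 timeout(1): 1[prim,v=1,-]
e2 deliver 1→0: 0[back,v=1,-]
e3 deliver 1→2: 2[back,v=1,-]
e4 crash(2): 2[✗back,v=1,-]
e5 recover(2): 2[back,v=1,-]
e6 timeout(1): 1[back,v=2,-]
e7 deliver 1→0: 0[back,v=2,-]
e8 deliver 1→2: 2[prim,v=2,-]
e9 propose(0,'y'): ·
e10 deliver 0→2: ·
e11 deliver 2→0: ·
e12 crash(2): 2[✗prim,v=2,-]
e13 propose(1,'w'): ·
e14 deliver 1→2: ·
e15 deliver 2→1: ·
e16 recover(2): 2[prim,v=2,-]
e17 propose(1,'r'): ·
e18 deliver 2→0: ·
e19 timeout(1): 1[back,v=3,-]
e20 timeout(2): 2[back,v=3,-]
e21 deliver 2→1: ·

no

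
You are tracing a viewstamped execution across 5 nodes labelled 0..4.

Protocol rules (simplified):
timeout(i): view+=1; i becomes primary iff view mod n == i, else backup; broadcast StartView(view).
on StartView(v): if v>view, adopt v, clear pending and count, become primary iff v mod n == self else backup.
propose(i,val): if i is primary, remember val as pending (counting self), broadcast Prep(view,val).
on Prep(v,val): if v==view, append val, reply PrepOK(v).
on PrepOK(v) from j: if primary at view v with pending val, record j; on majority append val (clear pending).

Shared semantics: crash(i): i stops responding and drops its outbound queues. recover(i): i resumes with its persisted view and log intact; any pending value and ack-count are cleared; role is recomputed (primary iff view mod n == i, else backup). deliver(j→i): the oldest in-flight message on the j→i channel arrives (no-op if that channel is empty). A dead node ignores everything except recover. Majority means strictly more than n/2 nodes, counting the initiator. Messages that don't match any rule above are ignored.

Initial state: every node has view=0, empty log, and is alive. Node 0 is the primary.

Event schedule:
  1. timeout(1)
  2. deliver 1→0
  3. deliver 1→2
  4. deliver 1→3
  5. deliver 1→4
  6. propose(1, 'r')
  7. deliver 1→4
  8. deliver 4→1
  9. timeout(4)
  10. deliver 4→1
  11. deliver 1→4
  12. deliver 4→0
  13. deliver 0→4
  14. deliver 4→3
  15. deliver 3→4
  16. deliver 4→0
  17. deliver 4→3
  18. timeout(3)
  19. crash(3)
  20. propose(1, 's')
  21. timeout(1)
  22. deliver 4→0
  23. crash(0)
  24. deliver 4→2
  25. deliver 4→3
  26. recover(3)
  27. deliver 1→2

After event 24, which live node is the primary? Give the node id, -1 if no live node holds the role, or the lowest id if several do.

after 1 — timeout(1): n1:prim/v1/[-]
after 2 — deliver 1→0: n0:back/v1/[-]
after 3 — deliver 1→2: n2:back/v1/[-]
after 4 — deliver 1→3: n3:back/v1/[-]
after 5 — deliver 1→4: n4:back/v1/[-]
after 6 — propose(1,'r'): ·
after 7 — deliver 1→4: n4:back/v1/[r]
after 8 — deliver 4→1: ·
after 9 — timeout(4): n4:back/v2/[r]
after 10 — deliver 4→1: n1:back/v2/[-]
after 11 — deliver 1→4: ·
after 12 — deliver 4→0: n0:back/v2/[-]
after 13 — deliver 0→4: ·
after 14 — deliver 4→3: n3:back/v2/[-]
after 15 — deliver 3→4: ·
after 16 — deliver 4→0: ·
after 17 — deliver 4→3: ·
after 18 — timeout(3): n3:prim/v3/[-]
after 19 — crash(3): n3:✗prim/v3/[-]
after 20 — propose(1,'s'): ·
after 21 — timeout(1): n1:back/v3/[-]
after 22 — deliver 4→0: ·
after 23 — crash(0): n0:✗back/v2/[-]
after 24 — deliver 4→2: n2:prim/v2/[-]

2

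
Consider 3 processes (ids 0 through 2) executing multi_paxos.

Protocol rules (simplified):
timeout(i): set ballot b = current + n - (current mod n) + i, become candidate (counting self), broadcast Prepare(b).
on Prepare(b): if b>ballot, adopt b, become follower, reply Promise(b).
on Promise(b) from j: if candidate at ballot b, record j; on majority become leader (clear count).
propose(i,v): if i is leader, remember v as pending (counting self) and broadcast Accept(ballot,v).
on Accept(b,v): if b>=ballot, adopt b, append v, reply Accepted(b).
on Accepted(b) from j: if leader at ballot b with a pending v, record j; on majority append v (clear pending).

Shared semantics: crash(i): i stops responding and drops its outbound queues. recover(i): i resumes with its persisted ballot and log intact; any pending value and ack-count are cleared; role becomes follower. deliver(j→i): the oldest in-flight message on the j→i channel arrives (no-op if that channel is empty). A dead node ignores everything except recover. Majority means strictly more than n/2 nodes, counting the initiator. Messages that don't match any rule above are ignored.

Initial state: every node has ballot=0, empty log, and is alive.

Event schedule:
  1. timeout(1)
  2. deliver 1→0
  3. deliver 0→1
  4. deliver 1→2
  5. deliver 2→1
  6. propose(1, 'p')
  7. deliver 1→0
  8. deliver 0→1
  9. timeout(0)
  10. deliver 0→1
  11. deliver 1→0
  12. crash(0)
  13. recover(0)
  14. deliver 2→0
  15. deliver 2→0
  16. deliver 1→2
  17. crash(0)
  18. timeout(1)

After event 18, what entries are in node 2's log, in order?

p

[1] timeout(1) → N1(cand b4 [-])
[2] deliver 1→0 → N0(foll b4 [-])
[3] deliver 0→1 → N1(lead b4 [-])
[4] deliver 1→2 → N2(foll b4 [-])
[5] deliver 2→1 → ∅
[6] propose(1,'p') → ∅
[7] deliver 1→0 → N0(foll b4 [p])
[8] deliver 0→1 → N1(lead b4 [p])
[9] timeout(0) → N0(cand b6 [p])
[10] deliver 0→1 → N1(foll b6 [p])
[11] deliver 1→0 → N0(lead b6 [p])
[12] crash(0) → N0(✗lead b6 [p])
[13] recover(0) → N0(foll b6 [p])
[14] deliver 2→0 → ∅
[15] deliver 2→0 → ∅
[16] deliver 1→2 → N2(foll b4 [p])
[17] crash(0) → N0(✗foll b6 [p])
[18] timeout(1) → N1(cand b10 [p])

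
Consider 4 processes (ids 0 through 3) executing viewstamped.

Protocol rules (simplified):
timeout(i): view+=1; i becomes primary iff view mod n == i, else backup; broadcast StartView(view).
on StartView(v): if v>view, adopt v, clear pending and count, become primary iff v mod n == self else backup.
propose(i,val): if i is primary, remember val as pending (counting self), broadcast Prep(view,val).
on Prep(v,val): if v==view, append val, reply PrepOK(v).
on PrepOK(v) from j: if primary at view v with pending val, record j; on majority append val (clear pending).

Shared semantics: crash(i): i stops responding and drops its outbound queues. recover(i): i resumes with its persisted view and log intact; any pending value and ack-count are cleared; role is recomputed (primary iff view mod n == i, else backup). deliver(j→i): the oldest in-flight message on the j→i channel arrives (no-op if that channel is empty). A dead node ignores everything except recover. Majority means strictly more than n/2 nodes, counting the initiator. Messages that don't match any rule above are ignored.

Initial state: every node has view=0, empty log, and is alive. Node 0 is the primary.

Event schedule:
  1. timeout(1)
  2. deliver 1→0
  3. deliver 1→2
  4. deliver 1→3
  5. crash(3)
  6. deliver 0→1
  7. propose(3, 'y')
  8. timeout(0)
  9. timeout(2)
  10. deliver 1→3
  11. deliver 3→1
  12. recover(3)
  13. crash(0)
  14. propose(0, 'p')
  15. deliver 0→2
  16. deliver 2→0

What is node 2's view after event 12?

2

step 1 timeout(1): 1={prim,v=1,log=-}
step 2 deliver 1→0: 0={back,v=1,log=-}
step 3 deliver 1→2: 2={back,v=1,log=-}
step 4 deliver 1→3: 3={back,v=1,log=-}
step 5 crash(3): 3={✗back,v=1,log=-}
step 6 deliver 0→1: —
step 7 propose(3,'y'): —
step 8 timeout(0): 0={back,v=2,log=-}
step 9 timeout(2): 2={prim,v=2,log=-}
step 10 deliver 1→3: —
step 11 deliver 3→1: —
step 12 recover(3): 3={back,v=1,log=-}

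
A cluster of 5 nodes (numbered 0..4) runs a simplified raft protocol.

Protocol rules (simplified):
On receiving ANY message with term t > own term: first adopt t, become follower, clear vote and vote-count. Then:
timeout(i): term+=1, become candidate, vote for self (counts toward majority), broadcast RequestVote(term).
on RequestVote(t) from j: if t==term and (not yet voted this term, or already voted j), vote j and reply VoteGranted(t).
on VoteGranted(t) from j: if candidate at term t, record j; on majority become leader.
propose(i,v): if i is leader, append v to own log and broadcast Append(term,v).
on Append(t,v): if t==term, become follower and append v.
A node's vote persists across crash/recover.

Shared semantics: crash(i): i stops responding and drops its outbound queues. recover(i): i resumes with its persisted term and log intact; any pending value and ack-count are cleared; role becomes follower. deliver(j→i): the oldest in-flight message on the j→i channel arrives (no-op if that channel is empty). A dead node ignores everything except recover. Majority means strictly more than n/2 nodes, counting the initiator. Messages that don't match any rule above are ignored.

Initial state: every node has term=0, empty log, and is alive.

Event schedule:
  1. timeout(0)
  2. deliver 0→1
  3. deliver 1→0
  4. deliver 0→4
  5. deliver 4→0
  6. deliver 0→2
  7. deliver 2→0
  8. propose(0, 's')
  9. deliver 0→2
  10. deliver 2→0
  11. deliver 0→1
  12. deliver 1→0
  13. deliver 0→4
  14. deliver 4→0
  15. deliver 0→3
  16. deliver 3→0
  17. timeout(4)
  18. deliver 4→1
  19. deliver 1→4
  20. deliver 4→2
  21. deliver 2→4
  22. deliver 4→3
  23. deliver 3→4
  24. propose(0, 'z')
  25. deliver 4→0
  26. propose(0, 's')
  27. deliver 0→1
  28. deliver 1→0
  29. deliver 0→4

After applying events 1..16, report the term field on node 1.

1

e1 timeout(0): 0[cand,t=1,-]
e2 deliver 0→1: 1[foll,t=1,-]
e3 deliver 1→0: ·
e4 deliver 0→4: 4[foll,t=1,-]
e5 deliver 4→0: 0[lead,t=1,-]
e6 deliver 0→2: 2[foll,t=1,-]
e7 deliver 2→0: ·
e8 propose(0,'s'): 0[lead,t=1,s]
e9 deliver 0→2: 2[foll,t=1,s]
e10 deliver 2→0: ·
e11 deliver 0→1: 1[foll,t=1,s]
e12 deliver 1→0: ·
e13 deliver 0→4: 4[foll,t=1,s]
e14 deliver 4→0: ·
e15 deliver 0→3: 3[foll,t=1,-]
e16 deliver 3→0: ·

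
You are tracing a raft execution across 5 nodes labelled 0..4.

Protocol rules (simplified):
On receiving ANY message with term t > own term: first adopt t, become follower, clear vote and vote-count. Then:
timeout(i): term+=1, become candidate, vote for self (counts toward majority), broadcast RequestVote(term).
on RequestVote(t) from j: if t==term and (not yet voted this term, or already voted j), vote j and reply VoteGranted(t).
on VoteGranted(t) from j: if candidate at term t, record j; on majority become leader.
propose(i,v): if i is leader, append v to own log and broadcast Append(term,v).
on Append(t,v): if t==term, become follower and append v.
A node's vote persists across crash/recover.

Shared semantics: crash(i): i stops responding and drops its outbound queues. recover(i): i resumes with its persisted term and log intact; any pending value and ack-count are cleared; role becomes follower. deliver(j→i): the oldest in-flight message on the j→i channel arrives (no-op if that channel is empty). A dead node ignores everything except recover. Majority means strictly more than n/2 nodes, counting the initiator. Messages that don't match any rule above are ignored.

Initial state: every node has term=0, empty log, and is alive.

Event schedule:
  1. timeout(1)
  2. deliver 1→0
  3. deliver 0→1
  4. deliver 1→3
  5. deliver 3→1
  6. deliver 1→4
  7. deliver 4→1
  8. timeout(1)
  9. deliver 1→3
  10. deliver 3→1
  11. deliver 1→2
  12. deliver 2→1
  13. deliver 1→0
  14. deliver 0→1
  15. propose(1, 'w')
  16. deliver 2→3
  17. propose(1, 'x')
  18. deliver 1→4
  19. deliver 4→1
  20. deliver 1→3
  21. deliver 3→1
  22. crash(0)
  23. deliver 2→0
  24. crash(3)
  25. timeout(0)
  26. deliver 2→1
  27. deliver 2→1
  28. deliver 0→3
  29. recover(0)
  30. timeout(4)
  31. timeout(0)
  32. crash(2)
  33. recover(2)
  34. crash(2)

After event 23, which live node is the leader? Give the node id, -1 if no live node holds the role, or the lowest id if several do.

1

e1 timeout(1): 1[cand,t=1,-]
e2 deliver 1→0: 0[foll,t=1,-]
e3 deliver 0→1: ·
e4 deliver 1→3: 3[foll,t=1,-]
e5 deliver 3→1: 1[lead,t=1,-]
e6 deliver 1→4: 4[foll,t=1,-]
e7 deliver 4→1: ·
e8 timeout(1): 1[cand,t=2,-]
e9 deliver 1→3: 3[foll,t=2,-]
e10 deliver 3→1: ·
e11 deliver 1→2: 2[foll,t=1,-]
e12 deliver 2→1: ·
e13 deliver 1→0: 0[foll,t=2,-]
e14 deliver 0→1: 1[lead,t=2,-]
e15 propose(1,'w'): 1[lead,t=2,w]
e16 deliver 2→3: ·
e17 propose(1,'x'): 1[lead,t=2,w,x]
e18 deliver 1→4: 4[foll,t=2,-]
e19 deliver 4→1: ·
e20 deliver 1→3: 3[foll,t=2,w]
e21 deliver 3→1: ·
e22 crash(0): 0[✗foll,t=2,-]
e23 deliver 2→0: ·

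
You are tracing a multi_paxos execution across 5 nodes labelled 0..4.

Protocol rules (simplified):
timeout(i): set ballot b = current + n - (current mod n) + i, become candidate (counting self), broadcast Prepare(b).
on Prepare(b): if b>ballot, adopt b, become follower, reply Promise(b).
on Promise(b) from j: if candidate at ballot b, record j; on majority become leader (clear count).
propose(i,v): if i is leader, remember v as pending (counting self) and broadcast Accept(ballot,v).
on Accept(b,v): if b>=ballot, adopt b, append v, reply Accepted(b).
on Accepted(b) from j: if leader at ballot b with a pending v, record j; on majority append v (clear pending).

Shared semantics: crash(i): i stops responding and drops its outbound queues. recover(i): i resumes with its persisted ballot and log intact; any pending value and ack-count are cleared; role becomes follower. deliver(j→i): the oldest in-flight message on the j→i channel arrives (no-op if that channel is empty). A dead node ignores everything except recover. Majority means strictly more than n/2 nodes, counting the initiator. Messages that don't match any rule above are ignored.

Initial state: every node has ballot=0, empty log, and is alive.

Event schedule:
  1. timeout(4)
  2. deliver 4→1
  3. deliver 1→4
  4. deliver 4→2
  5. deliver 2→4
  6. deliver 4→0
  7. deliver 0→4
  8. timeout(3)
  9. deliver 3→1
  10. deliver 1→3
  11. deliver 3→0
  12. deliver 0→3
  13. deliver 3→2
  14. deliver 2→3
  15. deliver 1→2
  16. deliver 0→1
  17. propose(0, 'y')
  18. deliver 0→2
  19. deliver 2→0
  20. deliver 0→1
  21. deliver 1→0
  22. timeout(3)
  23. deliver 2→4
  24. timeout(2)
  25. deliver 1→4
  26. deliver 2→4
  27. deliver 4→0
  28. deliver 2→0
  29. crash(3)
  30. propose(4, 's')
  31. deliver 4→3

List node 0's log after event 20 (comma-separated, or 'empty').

[1] timeout(4) → N4(cand b9 [-])
[2] deliver 4→1 → N1(foll b9 [-])
[3] deliver 1→4 → ∅
[4] deliver 4→2 → N2(foll b9 [-])
[5] deliver 2→4 → N4(lead b9 [-])
[6] deliver 4→0 → N0(foll b9 [-])
[7] deliver 0→4 → ∅
[8] timeout(3) → N3(cand b8 [-])
[9] deliver 3→1 → ∅
[10] deliver 1→3 → ∅
[11] deliver 3→0 → ∅
[12] deliver 0→3 → ∅
[13] deliver 3→2 → ∅
[14] deliver 2→3 → ∅
[15] deliver 1→2 → ∅
[16] deliver 0→1 → ∅
[17] propose(0,'y') → ∅
[18] deliver 0→2 → ∅
[19] deliver 2→0 → ∅
[20] deliver 0→1 → ∅

empty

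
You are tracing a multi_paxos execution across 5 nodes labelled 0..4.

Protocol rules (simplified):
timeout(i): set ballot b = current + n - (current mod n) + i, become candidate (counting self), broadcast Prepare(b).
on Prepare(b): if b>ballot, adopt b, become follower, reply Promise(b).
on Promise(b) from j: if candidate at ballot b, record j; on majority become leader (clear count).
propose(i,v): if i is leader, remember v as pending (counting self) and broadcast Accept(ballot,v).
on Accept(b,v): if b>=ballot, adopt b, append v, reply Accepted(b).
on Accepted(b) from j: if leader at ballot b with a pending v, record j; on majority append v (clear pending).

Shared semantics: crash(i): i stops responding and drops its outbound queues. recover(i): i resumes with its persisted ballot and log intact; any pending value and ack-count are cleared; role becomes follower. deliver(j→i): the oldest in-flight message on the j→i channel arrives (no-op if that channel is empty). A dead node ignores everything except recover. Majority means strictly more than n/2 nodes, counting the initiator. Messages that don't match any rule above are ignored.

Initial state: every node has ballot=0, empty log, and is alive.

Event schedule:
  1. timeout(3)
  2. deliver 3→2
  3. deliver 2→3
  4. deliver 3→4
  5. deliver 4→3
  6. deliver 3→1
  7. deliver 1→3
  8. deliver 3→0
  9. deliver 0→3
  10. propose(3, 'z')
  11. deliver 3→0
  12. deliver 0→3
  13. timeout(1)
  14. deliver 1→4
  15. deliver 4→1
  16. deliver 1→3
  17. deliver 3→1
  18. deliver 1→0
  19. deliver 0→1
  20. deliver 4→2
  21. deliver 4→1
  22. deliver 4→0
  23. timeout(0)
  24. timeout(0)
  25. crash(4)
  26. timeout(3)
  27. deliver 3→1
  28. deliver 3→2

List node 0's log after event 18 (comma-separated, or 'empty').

z

step 1 timeout(3): 3={cand,b=8,log=-}
step 2 deliver 3→2: 2={foll,b=8,log=-}
step 3 deliver 2→3: —
step 4 deliver 3→4: 4={foll,b=8,log=-}
step 5 deliver 4→3: 3={lead,b=8,log=-}
step 6 deliver 3→1: 1={foll,b=8,log=-}
step 7 deliver 1→3: —
step 8 deliver 3→0: 0={foll,b=8,log=-}
step 9 deliver 0→3: —
step 10 propose(3,'z'): —
step 11 deliver 3→0: 0={foll,b=8,log=z}
step 12 deliver 0→3: —
step 13 timeout(1): 1={cand,b=11,log=-}
step 14 deliver 1→4: 4={foll,b=11,log=-}
step 15 deliver 4→1: —
step 16 deliver 1→3: 3={foll,b=11,log=-}
step 17 deliver 3→1: —
step 18 deliver 1→0: 0={foll,b=11,log=z}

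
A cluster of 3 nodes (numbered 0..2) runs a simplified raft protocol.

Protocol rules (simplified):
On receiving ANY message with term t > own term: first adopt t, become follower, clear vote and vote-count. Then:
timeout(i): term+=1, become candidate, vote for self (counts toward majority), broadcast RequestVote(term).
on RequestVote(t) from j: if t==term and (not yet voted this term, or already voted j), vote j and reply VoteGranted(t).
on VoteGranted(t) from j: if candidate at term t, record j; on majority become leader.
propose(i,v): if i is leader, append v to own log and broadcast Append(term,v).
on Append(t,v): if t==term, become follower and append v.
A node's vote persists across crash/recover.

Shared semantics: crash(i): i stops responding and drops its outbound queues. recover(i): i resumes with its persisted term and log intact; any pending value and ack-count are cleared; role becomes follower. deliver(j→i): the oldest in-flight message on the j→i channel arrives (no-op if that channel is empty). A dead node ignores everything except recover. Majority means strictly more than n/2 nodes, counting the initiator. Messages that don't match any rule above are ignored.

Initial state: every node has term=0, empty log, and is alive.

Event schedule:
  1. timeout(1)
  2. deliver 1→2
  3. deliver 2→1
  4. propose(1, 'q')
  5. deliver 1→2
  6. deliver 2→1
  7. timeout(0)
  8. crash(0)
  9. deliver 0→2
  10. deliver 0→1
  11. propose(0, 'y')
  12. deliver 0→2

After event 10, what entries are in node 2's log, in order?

q

step 1 timeout(1): 1={cand,t=1,log=-}
step 2 deliver 1→2: 2={foll,t=1,log=-}
step 3 deliver 2→1: 1={lead,t=1,log=-}
step 4 propose(1,'q'): 1={lead,t=1,log=q}
step 5 deliver 1→2: 2={foll,t=1,log=q}
step 6 deliver 2→1: —
step 7 timeout(0): 0={cand,t=1,log=-}
step 8 crash(0): 0={✗cand,t=1,log=-}
step 9 deliver 0→2: —
step 10 deliver 0→1: —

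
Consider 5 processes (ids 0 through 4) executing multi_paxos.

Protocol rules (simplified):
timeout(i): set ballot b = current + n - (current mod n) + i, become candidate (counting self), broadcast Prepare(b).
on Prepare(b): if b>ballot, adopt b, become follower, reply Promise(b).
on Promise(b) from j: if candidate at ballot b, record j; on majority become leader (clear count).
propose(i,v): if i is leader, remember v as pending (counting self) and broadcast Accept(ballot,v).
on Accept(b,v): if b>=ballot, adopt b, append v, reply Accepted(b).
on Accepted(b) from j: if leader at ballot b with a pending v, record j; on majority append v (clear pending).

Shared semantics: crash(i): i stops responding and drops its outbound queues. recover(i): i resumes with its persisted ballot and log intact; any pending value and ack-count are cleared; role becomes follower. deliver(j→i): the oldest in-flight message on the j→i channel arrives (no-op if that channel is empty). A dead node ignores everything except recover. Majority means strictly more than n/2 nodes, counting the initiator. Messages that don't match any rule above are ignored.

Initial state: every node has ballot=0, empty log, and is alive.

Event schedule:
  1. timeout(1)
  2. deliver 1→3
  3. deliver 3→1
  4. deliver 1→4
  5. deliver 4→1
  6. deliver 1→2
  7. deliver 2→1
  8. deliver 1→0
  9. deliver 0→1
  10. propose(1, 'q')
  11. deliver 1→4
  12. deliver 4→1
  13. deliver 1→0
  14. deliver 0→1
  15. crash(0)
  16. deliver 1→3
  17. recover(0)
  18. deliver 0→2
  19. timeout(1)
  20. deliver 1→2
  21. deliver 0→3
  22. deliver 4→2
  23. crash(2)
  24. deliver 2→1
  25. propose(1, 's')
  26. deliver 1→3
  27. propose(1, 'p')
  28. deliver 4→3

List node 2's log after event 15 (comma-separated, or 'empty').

empty

1. timeout(1):  <1:cand b6 ->
2. deliver 1→3:  <3:foll b6 ->
3. deliver 3→1:  nop
4. deliver 1→4:  <4:foll b6 ->
5. deliver 4→1:  <1:lead b6 ->
6. deliver 1→2:  <2:foll b6 ->
7. deliver 2→1:  nop
8. deliver 1→0:  <0:foll b6 ->
9. deliver 0→1:  nop
10. propose(1,'q'):  nop
11. deliver 1→4:  <4:foll b6 q>
12. deliver 4→1:  nop
13. deliver 1→0:  <0:foll b6 q>
14. deliver 0→1:  <1:lead b6 q>
15. crash(0):  <0:✗foll b6 q>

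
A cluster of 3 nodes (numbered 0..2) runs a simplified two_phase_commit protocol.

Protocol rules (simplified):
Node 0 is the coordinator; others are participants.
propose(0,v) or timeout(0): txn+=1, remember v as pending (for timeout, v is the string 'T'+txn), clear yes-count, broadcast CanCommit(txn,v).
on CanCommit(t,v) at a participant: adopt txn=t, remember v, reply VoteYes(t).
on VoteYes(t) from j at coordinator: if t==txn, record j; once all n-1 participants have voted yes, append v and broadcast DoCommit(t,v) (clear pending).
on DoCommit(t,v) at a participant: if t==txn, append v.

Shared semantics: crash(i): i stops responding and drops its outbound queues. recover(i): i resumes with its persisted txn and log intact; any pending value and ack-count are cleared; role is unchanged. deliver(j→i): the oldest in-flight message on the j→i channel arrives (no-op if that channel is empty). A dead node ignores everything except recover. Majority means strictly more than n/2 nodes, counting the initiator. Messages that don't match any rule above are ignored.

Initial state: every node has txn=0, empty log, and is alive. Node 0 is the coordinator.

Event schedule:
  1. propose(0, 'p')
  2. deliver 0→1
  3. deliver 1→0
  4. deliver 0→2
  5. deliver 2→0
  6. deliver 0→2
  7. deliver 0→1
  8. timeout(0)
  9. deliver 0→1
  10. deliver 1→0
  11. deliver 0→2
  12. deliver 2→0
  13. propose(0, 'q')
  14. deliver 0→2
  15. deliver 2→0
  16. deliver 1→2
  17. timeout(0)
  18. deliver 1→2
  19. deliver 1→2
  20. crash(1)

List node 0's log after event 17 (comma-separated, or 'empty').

1. propose(0,'p'):  <0:coor t1 ->
2. deliver 0→1:  <1:part t1 ->
3. deliver 1→0:  nop
4. deliver 0→2:  <2:part t1 ->
5. deliver 2→0:  <0:coor t1 p>
6. deliver 0→2:  <2:part t1 p>
7. deliver 0→1:  <1:part t1 p>
8. timeout(0):  <0:coor t2 p>
9. deliver 0→1:  <1:part t2 p>
10. deliver 1→0:  nop
11. deliver 0→2:  <2:part t2 p>
12. deliver 2→0:  <0:coor t2 p,T2>
13. propose(0,'q'):  <0:coor t3 p,T2>
14. deliver 0→2:  <2:part t2 p,T2>
15. deliver 2→0:  nop
16. deliver 1→2:  nop
17. timeout(0):  <0:coor t4 p,T2>

p,T2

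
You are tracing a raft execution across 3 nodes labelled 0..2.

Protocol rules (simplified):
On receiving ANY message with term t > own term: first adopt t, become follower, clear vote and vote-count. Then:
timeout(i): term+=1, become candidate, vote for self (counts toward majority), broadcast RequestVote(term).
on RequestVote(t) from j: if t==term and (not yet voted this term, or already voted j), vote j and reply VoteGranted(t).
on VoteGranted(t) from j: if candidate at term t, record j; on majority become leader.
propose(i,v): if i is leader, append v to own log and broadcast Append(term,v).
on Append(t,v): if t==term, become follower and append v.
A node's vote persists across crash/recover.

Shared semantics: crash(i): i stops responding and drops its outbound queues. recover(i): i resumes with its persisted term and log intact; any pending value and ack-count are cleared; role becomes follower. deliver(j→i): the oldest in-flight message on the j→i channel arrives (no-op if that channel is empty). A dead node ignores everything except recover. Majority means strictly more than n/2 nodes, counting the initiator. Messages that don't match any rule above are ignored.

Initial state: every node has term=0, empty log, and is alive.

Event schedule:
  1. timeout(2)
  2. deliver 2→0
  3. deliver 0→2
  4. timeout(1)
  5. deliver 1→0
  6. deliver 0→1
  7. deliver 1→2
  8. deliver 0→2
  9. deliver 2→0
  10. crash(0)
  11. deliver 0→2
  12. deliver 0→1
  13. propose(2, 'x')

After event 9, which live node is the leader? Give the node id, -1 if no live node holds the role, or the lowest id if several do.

after 1 — timeout(2): n2:cand/t1/[-]
after 2 — deliver 2→0: n0:foll/t1/[-]
after 3 — deliver 0→2: n2:lead/t1/[-]
after 4 — timeout(1): n1:cand/t1/[-]
after 5 — deliver 1→0: ·
after 6 — deliver 0→1: ·
after 7 — deliver 1→2: ·
after 8 — deliver 0→2: ·
after 9 — deliver 2→0: ·

2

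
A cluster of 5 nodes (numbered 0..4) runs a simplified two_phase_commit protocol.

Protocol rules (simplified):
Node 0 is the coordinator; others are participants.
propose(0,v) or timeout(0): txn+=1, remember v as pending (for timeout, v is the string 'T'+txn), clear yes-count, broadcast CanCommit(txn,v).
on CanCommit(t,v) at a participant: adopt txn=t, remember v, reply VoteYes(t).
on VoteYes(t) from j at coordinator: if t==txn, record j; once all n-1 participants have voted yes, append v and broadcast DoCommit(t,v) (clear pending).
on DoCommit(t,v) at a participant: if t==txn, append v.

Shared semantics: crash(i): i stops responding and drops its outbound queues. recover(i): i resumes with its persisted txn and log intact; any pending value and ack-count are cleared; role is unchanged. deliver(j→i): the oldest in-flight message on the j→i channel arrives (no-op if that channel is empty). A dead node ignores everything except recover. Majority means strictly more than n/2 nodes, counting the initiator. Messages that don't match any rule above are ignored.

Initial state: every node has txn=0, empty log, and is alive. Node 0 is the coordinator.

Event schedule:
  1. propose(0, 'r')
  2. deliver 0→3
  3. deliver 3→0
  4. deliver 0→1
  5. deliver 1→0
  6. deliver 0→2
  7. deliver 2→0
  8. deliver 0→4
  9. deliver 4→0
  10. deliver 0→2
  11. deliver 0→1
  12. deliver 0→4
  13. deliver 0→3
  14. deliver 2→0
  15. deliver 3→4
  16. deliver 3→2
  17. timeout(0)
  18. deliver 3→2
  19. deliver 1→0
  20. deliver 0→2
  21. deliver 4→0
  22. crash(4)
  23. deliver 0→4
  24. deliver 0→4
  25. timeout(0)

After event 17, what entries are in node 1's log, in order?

r

after 1 — propose(0,'r'): n0:coor/t1/[-]
after 2 — deliver 0→3: n3:part/t1/[-]
after 3 — deliver 3→0: ·
after 4 — deliver 0→1: n1:part/t1/[-]
after 5 — deliver 1→0: ·
after 6 — deliver 0→2: n2:part/t1/[-]
after 7 — deliver 2→0: ·
after 8 — deliver 0→4: n4:part/t1/[-]
after 9 — deliver 4→0: n0:coor/t1/[r]
after 10 — deliver 0→2: n2:part/t1/[r]
after 11 — deliver 0→1: n1:part/t1/[r]
after 12 — deliver 0→4: n4:part/t1/[r]
after 13 — deliver 0→3: n3:part/t1/[r]
after 14 — deliver 2→0: ·
after 15 — deliver 3→4: ·
after 16 — deliver 3→2: ·
after 17 — timeout(0): n0:coor/t2/[r]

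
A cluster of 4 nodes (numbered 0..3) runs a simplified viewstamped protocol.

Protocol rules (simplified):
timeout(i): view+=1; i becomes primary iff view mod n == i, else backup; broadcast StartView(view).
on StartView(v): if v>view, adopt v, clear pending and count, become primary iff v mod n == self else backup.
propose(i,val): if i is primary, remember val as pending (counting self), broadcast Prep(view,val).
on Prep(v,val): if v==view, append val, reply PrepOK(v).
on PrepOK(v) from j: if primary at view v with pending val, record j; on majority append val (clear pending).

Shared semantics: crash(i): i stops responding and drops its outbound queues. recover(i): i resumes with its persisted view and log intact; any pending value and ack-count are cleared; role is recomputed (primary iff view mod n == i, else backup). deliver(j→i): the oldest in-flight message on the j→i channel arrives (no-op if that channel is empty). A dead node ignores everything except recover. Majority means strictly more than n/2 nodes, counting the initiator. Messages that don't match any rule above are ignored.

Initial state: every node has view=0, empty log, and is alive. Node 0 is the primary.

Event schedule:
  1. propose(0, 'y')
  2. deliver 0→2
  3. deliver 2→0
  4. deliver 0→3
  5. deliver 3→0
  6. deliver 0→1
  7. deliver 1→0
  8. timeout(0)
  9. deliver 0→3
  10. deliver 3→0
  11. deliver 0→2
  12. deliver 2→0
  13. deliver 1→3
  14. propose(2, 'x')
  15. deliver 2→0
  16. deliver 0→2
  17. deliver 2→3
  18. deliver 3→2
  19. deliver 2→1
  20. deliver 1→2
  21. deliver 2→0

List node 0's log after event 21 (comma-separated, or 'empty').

1. propose(0,'y'):  nop
2. deliver 0→2:  <2:back v0 y>
3. deliver 2→0:  nop
4. deliver 0→3:  <3:back v0 y>
5. deliver 3→0:  <0:prim v0 y>
6. deliver 0→1:  <1:back v0 y>
7. deliver 1→0:  nop
8. timeout(0):  <0:back v1 y>
9. deliver 0→3:  <3:back v1 y>
10. deliver 3→0:  nop
11. deliver 0→2:  <2:back v1 y>
12. deliver 2→0:  nop
13. deliver 1→3:  nop
14. propose(2,'x'):  nop
15. deliver 2→0:  nop
16. deliver 0→2:  nop
17. deliver 2→3:  nop
18. deliver 3→2:  nop
19. deliver 2→1:  nop
20. deliver 1→2:  nop
21. deliver 2→0:  nop

y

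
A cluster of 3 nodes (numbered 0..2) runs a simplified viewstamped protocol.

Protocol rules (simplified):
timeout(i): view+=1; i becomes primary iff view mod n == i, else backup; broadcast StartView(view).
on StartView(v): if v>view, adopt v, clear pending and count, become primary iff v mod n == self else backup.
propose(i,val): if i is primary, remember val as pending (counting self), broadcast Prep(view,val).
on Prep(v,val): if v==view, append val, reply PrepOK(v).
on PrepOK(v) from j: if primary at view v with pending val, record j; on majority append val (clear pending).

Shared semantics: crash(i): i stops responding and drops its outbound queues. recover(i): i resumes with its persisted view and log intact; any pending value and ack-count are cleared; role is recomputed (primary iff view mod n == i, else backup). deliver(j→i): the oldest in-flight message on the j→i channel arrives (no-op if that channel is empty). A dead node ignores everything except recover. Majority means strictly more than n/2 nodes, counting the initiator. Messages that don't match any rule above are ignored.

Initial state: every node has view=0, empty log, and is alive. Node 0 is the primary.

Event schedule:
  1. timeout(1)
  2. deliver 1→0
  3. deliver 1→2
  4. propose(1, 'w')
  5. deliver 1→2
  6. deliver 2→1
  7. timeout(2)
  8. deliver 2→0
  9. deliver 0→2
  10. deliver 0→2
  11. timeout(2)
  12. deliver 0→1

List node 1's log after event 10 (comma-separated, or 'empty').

[1] timeout(1) → N1(prim v1 [-])
[2] deliver 1→0 → N0(back v1 [-])
[3] deliver 1→2 → N2(back v1 [-])
[4] propose(1,'w') → ∅
[5] deliver 1→2 → N2(back v1 [w])
[6] deliver 2→1 → N1(prim v1 [w])
[7] timeout(2) → N2(prim v2 [w])
[8] deliver 2→0 → N0(back v2 [-])
[9] deliver 0→2 → ∅
[10] deliver 0→2 → ∅

w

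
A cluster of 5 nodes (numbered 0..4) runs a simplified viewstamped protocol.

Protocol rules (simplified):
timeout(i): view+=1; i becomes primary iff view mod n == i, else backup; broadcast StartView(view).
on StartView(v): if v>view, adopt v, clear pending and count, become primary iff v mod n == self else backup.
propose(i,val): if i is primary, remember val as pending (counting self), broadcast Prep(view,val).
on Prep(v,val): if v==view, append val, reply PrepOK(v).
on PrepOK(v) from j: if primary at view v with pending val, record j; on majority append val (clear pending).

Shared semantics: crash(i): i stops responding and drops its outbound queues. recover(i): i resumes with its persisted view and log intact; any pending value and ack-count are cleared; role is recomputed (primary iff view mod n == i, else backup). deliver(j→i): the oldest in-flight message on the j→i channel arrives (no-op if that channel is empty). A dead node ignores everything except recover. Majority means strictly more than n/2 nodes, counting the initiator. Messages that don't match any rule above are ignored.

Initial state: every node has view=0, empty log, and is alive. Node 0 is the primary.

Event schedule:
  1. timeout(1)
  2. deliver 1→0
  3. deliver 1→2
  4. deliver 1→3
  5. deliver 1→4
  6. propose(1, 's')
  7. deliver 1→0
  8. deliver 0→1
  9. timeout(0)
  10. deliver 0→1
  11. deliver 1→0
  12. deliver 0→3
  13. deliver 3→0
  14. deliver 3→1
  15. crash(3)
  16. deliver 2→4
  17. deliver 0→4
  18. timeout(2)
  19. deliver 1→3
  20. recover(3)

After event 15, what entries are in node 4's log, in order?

empty

1. timeout(1):  <1:prim v1 ->
2. deliver 1→0:  <0:back v1 ->
3. deliver 1→2:  <2:back v1 ->
4. deliver 1→3:  <3:back v1 ->
5. deliver 1→4:  <4:back v1 ->
6. propose(1,'s'):  nop
7. deliver 1→0:  <0:back v1 s>
8. deliver 0→1:  nop
9. timeout(0):  <0:back v2 s>
10. deliver 0→1:  <1:back v2 ->
11. deliver 1→0:  nop
12. deliver 0→3:  <3:back v2 ->
13. deliver 3→0:  nop
14. deliver 3→1:  nop
15. crash(3):  <3:✗back v2 ->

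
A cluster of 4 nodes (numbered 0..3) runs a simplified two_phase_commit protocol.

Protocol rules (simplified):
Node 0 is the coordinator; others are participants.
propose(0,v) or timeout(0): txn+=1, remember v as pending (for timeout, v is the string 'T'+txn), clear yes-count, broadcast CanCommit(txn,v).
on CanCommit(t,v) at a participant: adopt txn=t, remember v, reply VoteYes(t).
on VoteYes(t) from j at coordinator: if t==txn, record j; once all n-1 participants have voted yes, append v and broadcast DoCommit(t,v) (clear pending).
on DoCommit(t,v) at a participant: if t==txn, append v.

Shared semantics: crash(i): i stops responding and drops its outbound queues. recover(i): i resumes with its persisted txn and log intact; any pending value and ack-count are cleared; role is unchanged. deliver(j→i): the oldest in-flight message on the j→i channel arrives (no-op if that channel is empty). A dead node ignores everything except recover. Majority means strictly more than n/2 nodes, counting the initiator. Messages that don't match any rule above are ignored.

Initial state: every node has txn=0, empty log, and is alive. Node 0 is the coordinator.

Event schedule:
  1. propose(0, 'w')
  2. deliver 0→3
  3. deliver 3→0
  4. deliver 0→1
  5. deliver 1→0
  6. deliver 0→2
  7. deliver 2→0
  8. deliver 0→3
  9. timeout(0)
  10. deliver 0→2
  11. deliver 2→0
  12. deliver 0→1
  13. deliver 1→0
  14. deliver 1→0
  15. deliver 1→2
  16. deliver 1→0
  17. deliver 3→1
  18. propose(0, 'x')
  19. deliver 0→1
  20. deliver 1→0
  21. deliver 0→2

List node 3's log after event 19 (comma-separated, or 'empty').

[1] propose(0,'w') → N0(coor t1 [-])
[2] deliver 0→3 → N3(part t1 [-])
[3] deliver 3→0 → ∅
[4] deliver 0→1 → N1(part t1 [-])
[5] deliver 1→0 → ∅
[6] deliver 0→2 → N2(part t1 [-])
[7] deliver 2→0 → N0(coor t1 [w])
[8] deliver 0→3 → N3(part t1 [w])
[9] timeout(0) → N0(coor t2 [w])
[10] deliver 0→2 → N2(part t1 [w])
[11] deliver 2→0 → ∅
[12] deliver 0→1 → N1(part t1 [w])
[13] deliver 1→0 → ∅
[14] deliver 1→0 → ∅
[15] deliver 1→2 → ∅
[16] deliver 1→0 → ∅
[17] deliver 3→1 → ∅
[18] propose(0,'x') → N0(coor t3 [w])
[19] deliver 0→1 → N1(part t2 [w])

w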